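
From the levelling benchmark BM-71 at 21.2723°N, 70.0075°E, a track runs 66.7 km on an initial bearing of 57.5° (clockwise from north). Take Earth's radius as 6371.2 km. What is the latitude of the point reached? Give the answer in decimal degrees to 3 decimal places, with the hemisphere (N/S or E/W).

21.594°N

δ = d/R = 66.7/6371.2 = 0.010469 rad
φ₂ = arcsin(sin φ₁ cos δ + cos φ₁ sin δ cos θ)
   = arcsin(0.36280·0.99995 + 0.93187·0.01047·0.53730) = 21.59371°
λ₂ = λ₁ + atan2(sin θ sin δ cos φ₁, cos δ − sin φ₁ sin φ₂) = 70.55157°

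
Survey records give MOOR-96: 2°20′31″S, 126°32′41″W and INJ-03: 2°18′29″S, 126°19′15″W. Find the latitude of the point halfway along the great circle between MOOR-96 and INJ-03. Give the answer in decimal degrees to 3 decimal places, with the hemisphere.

2.325°S

MOOR-96: φ = -2.34194°, λ = -126.54472°
INJ-03: φ = -2.30806°, λ = -126.32083°
Bx = cos φ₂ cos Δλ = 0.999181,  By = cos φ₂ sin Δλ = 0.003904
φₘ = atan2(sin φ₁ + sin φ₂, √((cos φ₁ + Bx)² + By²)) = -2.32500°
λₘ = λ₁ + atan2(By, cos φ₁ + Bx) = -126.43278°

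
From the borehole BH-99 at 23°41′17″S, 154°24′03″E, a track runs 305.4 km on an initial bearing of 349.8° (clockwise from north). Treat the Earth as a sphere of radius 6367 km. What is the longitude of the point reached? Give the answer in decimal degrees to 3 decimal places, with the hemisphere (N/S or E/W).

153.880°E

BH-99: φ = -23.68806°, λ = +154.40083°
δ = d/R = 305.4/6367 = 0.047966 rad
φ₂ = arcsin(sin φ₁ cos δ + cos φ₁ sin δ cos θ)
   = arcsin(-0.40176·0.99885 + 0.91575·0.04795·0.98420) = -20.98238°
λ₂ = λ₁ + atan2(sin θ sin δ cos φ₁, cos δ − sin φ₁ sin φ₂) = 153.87979°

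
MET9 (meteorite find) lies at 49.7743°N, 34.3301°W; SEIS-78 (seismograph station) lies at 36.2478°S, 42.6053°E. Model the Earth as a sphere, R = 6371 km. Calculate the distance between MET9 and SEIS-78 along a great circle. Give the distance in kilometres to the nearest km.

12175 km

Δφ = -86.0221°,  Δλ = 76.9354°
a = sin²(Δφ/2) + cos φ₁ cos φ₂ sin²(Δλ/2) = 0.666857
c = 2·arcsin(√a) = 1.911038 rad = 109.4944°
d = R·c = 6371 × 1.911038 = 12175.2 km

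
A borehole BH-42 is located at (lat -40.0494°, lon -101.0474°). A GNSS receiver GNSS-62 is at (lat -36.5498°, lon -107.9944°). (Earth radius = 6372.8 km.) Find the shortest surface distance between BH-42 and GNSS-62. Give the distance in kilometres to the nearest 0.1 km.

720.2 km

Δφ = 3.4996°,  Δλ = -6.9470°
a = sin²(Δφ/2) + cos φ₁ cos φ₂ sin²(Δλ/2) = 0.003190
c = 2·arcsin(√a) = 0.113015 rad = 6.4753°
d = R·c = 6372.8 × 0.113015 = 720.2 km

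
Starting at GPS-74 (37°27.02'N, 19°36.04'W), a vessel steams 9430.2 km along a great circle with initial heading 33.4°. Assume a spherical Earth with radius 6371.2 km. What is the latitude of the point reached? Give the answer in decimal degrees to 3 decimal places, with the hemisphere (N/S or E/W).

45.652°N

GPS-74: φ = +37.45033°, λ = -19.60067°
δ = d/R = 9430.2/6371.2 = 1.480129 rad
φ₂ = arcsin(sin φ₁ cos δ + cos φ₁ sin δ cos θ)
   = arcsin(0.60807·0.09054 + 0.79388·0.99589·0.83485) = 45.65173°
λ₂ = λ₁ + atan2(sin θ sin δ cos φ₁, cos δ − sin φ₁ sin φ₂) = 108.74601°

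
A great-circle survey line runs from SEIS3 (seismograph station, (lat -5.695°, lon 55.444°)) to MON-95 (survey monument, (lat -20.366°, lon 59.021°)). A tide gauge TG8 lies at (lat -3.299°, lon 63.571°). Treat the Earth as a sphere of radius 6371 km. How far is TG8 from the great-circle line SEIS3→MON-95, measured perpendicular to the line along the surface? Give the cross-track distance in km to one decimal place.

δ₁₃ = central angle SEIS3→TG8 = 0.147449 rad  (haversine)
θ₁₃ = bearing SEIS3→TG8 = 73.872°,  θ₁₂ = bearing SEIS3→MON-95 = 167.005°
dₓₜ = R·arcsin(sin δ₁₃ · sin(θ₁₃ − θ₁₂)) = 6371·arcsin(0.14692·sin(-93.133°)) = -937.985 km
|dₓₜ| = 937.985 km

938.0 km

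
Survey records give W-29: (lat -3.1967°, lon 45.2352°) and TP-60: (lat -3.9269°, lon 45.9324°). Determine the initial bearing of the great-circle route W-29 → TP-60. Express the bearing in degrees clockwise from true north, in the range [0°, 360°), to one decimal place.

Δλ = 0.6972°
y = sin Δλ · cos φ₂ = 0.012140
x = cos φ₁ sin φ₂ − sin φ₁ cos φ₂ cos Δλ = -0.012748
θ = atan2(y, x) = 136.4008° → 136.4008° (mod 360°)

136.4°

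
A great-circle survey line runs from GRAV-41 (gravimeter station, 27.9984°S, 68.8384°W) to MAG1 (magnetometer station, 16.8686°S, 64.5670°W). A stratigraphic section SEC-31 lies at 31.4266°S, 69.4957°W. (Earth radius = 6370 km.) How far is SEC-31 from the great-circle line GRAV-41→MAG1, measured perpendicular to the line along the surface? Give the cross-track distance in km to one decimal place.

δ₁₃ = central angle GRAV-41→SEC-31 = 0.060657 rad  (haversine)
θ₁₃ = bearing GRAV-41→SEC-31 = 189.293°,  θ₁₂ = bearing GRAV-41→MAG1 = 20.387°
dₓₜ = R·arcsin(sin δ₁₃ · sin(θ₁₃ − θ₁₂)) = 6370·arcsin(0.06062·sin(168.905°)) = 74.307 km
|dₓₜ| = 74.307 km

74.3 km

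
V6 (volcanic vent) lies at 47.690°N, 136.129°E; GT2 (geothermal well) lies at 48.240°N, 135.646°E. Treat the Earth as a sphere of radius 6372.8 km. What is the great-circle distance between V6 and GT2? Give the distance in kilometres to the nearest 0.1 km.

71.0 km

Δφ = 0.5500°,  Δλ = -0.4830°
a = sin²(Δφ/2) + cos φ₁ cos φ₂ sin²(Δλ/2) = 0.000031
c = 2·arcsin(√a) = 0.011136 rad = 0.6380°
d = R·c = 6372.8 × 0.011136 = 71.0 km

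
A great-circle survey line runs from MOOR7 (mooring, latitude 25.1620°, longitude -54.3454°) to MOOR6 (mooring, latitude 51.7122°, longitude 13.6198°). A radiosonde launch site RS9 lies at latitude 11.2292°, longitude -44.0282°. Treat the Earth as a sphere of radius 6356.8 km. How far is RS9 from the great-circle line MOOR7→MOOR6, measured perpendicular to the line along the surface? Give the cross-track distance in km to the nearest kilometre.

1859 km

δ₁₃ = central angle MOOR7→RS9 = 0.296980 rad  (haversine)
θ₁₃ = bearing MOOR7→RS9 = 143.108°,  θ₁₂ = bearing MOOR7→MOOR6 = 43.202°
dₓₜ = R·arcsin(sin δ₁₃ · sin(θ₁₃ − θ₁₂)) = 6356.8·arcsin(0.29263·sin(99.907°)) = 1858.856 km
|dₓₜ| = 1858.856 km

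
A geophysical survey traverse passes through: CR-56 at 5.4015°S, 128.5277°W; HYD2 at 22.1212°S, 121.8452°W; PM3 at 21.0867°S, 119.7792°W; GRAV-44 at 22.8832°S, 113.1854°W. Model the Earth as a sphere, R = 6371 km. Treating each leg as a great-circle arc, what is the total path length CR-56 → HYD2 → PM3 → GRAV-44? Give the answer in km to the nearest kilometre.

CR-56→HYD2: c = 0.312858 rad, d = 1993.22 km
HYD2→PM3: c = 0.038077 rad, d = 242.59 km
PM3→GRAV-44: c = 0.111212 rad, d = 708.53 km
Total = 1993.22 + 242.59 + 708.53 = 2944.34 km

2944 km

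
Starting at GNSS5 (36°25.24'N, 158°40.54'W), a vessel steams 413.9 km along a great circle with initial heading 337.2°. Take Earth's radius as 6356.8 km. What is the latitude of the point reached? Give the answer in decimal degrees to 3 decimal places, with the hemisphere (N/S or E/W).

39.845°N

GNSS5: φ = +36.42067°, λ = -158.67567°
δ = d/R = 413.9/6356.8 = 0.065111 rad
φ₂ = arcsin(sin φ₁ cos δ + cos φ₁ sin δ cos θ)
   = arcsin(0.59371·0.99788 + 0.80468·0.06507·0.92186) = 39.84530°
λ₂ = λ₁ + atan2(sin θ sin δ cos φ₁, cos δ − sin φ₁ sin φ₂) = -160.55760°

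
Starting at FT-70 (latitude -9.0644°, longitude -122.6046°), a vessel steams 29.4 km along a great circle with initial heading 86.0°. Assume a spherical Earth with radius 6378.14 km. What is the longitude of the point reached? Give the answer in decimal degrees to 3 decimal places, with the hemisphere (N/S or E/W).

δ = d/R = 29.4/6378.14 = 0.004609 rad
φ₂ = arcsin(sin φ₁ cos δ + cos φ₁ sin δ cos θ)
   = arcsin(-0.15754·0.99999 + 0.98751·0.00461·0.06976) = -9.04588°
λ₂ = λ₁ + atan2(sin θ sin δ cos φ₁, cos δ − sin φ₁ sin φ₂) = -122.33782°

122.338°W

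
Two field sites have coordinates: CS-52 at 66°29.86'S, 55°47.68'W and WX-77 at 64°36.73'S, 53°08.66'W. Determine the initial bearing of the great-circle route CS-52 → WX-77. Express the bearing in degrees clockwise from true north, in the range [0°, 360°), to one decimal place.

31.4°

CS-52: φ = -66.49767°, λ = -55.79467°
WX-77: φ = -64.61217°, λ = -53.14433°
Δλ = 2.6503°
y = sin Δλ · cos φ₂ = 0.019825
x = cos φ₁ sin φ₂ − sin φ₁ cos φ₂ cos Δλ = 0.032482
θ = atan2(y, x) = 31.3980° → 31.3980° (mod 360°)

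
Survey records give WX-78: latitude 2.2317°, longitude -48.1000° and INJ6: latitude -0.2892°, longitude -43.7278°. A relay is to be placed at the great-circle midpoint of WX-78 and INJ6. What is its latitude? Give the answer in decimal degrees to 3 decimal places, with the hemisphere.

0.972°N

Bx = cos φ₂ cos Δλ = 0.997077,  By = cos φ₂ sin Δλ = 0.076234
φₘ = atan2(sin φ₁ + sin φ₂, √((cos φ₁ + Bx)² + By²)) = 0.97196°
λₘ = λ₁ + atan2(By, cos φ₁ + Bx) = -45.91308°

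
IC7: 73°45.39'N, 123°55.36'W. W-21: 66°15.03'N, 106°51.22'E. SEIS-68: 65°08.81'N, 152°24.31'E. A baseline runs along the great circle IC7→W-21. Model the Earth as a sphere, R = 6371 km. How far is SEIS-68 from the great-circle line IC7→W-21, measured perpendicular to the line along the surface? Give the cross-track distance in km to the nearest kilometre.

1569 km

IC7: φ = +73.75650°, λ = -123.92267°
W-21: φ = +66.25050°, λ = +106.85367°
SEIS-68: φ = +65.14683°, λ = +152.40517°
δ₁₃ = central angle IC7→SEIS-68 = 0.486180 rad  (haversine)
θ₁₃ = bearing IC7→SEIS-68 = 296.617°,  θ₁₂ = bearing IC7→W-21 = 328.064°
dₓₜ = R·arcsin(sin δ₁₃ · sin(θ₁₃ − θ₁₂)) = 6371·arcsin(0.46725·sin(-31.447°)) = -1568.863 km
|dₓₜ| = 1568.863 km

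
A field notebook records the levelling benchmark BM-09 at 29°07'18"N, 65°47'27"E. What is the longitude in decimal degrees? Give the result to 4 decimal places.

65° + 47′/60 + 27″/3600 = 65 + 0.78333 + 0.00750 = 65.7908°

65.7908°E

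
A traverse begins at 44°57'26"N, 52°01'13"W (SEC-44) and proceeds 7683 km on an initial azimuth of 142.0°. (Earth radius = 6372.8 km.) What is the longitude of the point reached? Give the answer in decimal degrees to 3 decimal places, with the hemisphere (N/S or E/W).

15.366°W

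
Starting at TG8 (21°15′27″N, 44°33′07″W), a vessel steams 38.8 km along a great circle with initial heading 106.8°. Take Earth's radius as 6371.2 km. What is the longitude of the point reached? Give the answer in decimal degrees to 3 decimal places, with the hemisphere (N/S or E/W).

44.194°W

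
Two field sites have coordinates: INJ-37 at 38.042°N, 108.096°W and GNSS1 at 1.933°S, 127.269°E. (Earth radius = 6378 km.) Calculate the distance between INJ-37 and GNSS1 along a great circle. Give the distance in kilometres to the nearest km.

Δφ = -39.9750°,  Δλ = -124.6350°
a = sin²(Δφ/2) + cos φ₁ cos φ₂ sin²(Δλ/2) = 0.734069
c = 2·arcsin(√a) = 2.057979 rad = 117.9135°
d = R·c = 6378 × 2.057979 = 13125.8 km

13126 km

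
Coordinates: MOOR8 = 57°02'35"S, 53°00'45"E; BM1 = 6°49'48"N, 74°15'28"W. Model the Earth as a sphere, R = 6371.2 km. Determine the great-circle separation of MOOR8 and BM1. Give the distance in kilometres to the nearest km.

MOOR8: φ = -57.04306°, λ = +53.01250°
BM1: φ = +6.83000°, λ = -74.25778°
Δφ = 63.8731°,  Δλ = -127.2703°
a = sin²(Δφ/2) + cos φ₁ cos φ₂ sin²(Δλ/2) = 0.713444
c = 2·arcsin(√a) = 2.011844 rad = 115.2702°
d = R·c = 6371.2 × 2.011844 = 12817.9 km

12818 km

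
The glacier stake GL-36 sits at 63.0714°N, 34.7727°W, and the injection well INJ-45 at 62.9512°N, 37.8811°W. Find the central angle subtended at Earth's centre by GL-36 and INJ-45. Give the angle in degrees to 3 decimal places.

Δφ = -0.1202°,  Δλ = -3.1084°
a = sin²(Δφ/2) + cos φ₁ cos φ₂ sin²(Δλ/2) = 0.000153
c = 2·arcsin(√a) = 0.024707 rad = 1.4156°

1.416°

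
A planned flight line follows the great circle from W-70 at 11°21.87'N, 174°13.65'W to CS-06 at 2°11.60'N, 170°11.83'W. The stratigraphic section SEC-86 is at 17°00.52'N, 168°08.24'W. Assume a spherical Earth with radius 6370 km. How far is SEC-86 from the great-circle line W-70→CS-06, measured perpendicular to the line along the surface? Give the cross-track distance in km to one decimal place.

849.6 km

W-70: φ = +11.36450°, λ = -174.22750°
CS-06: φ = +2.19333°, λ = -170.19717°
SEC-86: φ = +17.00867°, λ = -168.13733°
δ₁₃ = central angle W-70→SEC-86 = 0.142523 rad  (haversine)
θ₁₃ = bearing W-70→SEC-86 = 45.582°,  θ₁₂ = bearing W-70→CS-06 = 156.154°
dₓₜ = R·arcsin(sin δ₁₃ · sin(θ₁₃ − θ₁₂)) = 6370·arcsin(0.14204·sin(-110.573°)) = -849.618 km
|dₓₜ| = 849.618 km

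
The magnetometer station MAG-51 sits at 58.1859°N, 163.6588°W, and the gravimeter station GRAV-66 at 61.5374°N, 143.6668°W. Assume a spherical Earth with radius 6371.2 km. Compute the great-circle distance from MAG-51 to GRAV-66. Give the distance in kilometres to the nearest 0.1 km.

Δφ = 3.3515°,  Δλ = 19.9920°
a = sin²(Δφ/2) + cos φ₁ cos φ₂ sin²(Δλ/2) = 0.008425
c = 2·arcsin(√a) = 0.183834 rad = 10.5329°
d = R·c = 6371.2 × 0.183834 = 1171.2 km

1171.2 km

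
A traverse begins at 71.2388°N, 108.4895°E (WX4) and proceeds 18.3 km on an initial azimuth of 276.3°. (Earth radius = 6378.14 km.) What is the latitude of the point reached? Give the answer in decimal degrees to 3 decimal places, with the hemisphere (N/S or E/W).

71.256°N

δ = d/R = 18.3/6378.14 = 0.002869 rad
φ₂ = arcsin(sin φ₁ cos δ + cos φ₁ sin δ cos θ)
   = arcsin(0.94687·1.00000 + 0.32162·0.00287·0.10973) = 71.25615°
λ₂ = λ₁ + atan2(sin θ sin δ cos φ₁, cos δ − sin φ₁ sin φ₂) = 107.98100°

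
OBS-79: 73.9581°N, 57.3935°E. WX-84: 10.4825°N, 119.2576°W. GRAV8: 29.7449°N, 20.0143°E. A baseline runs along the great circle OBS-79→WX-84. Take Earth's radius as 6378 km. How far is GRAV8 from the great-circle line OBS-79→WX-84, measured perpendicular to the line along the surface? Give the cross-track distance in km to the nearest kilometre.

δ₁₃ = central angle OBS-79→GRAV8 = 0.839981 rad  (haversine)
θ₁₃ = bearing OBS-79→GRAV8 = 225.062°,  θ₁₂ = bearing OBS-79→WX-84 = 356.692°
dₓₜ = R·arcsin(sin δ₁₃ · sin(θ₁₃ − θ₁₂)) = 6378·arcsin(0.74463·sin(-131.630°)) = -3764.658 km
|dₓₜ| = 3764.658 km

3765 km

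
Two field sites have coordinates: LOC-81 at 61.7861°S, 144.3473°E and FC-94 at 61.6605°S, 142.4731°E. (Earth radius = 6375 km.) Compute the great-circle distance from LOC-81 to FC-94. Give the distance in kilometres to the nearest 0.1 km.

Δφ = 0.1256°,  Δλ = -1.8742°
a = sin²(Δφ/2) + cos φ₁ cos φ₂ sin²(Δλ/2) = 0.000061
c = 2·arcsin(√a) = 0.015650 rad = 0.8967°
d = R·c = 6375 × 0.015650 = 99.8 km

99.8 km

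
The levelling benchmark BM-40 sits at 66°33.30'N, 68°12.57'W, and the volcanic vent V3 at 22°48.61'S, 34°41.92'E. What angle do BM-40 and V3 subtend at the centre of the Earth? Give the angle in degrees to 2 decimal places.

BM-40: φ = +66.55500°, λ = -68.20950°
V3: φ = -22.81017°, λ = +34.69867°
Δφ = -89.3652°,  Δλ = 102.9082°
a = sin²(Δφ/2) + cos φ₁ cos φ₂ sin²(Δλ/2) = 0.718801
c = 2·arcsin(√a) = 2.023726 rad = 115.9510°

115.95°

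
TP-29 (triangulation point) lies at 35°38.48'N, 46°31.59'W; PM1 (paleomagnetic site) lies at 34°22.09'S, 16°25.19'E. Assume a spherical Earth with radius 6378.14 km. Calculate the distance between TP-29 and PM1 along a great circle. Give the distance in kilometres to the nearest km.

10171 km

TP-29: φ = +35.64133°, λ = -46.52650°
PM1: φ = -34.36817°, λ = +16.41983°
Δφ = -70.0095°,  Δλ = 62.9463°
a = sin²(Δφ/2) + cos φ₁ cos φ₂ sin²(Δλ/2) = 0.511922
c = 2·arcsin(√a) = 1.594642 rad = 91.3663°
d = R·c = 6378.14 × 1.594642 = 10170.9 km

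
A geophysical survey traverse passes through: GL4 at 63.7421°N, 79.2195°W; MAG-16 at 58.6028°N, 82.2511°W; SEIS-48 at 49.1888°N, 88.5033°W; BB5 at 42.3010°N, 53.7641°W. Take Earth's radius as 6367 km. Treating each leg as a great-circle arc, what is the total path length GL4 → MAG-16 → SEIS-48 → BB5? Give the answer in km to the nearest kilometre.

GL4→MAG-16: c = 0.093229 rad, d = 593.59 km
MAG-16→SEIS-48: c = 0.176256 rad, d = 1122.22 km
SEIS-48→BB5: c = 0.435592 rad, d = 2773.41 km
Total = 593.59 + 1122.22 + 2773.41 = 4489.23 km

4489 km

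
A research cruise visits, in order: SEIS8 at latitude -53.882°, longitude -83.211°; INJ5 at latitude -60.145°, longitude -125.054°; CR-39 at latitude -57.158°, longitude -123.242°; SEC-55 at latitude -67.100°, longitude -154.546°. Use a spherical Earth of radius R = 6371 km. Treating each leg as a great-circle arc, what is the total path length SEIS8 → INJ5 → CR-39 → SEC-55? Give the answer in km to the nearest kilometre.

SEIS8→INJ5: c = 0.404754 rad, d = 2578.69 km
INJ5→CR-39: c = 0.054662 rad, d = 348.25 km
CR-39→SEC-55: c = 0.303616 rad, d = 1934.34 km
Total = 2578.69 + 348.25 + 1934.34 = 4861.28 km

4861 km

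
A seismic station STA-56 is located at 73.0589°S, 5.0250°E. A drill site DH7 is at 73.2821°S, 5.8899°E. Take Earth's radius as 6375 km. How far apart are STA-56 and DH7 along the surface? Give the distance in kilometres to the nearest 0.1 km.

37.3 km

Δφ = -0.2232°,  Δλ = 0.8649°
a = sin²(Δφ/2) + cos φ₁ cos φ₂ sin²(Δλ/2) = 0.000009
c = 2·arcsin(√a) = 0.005855 rad = 0.3354°
d = R·c = 6375 × 0.005855 = 37.3 km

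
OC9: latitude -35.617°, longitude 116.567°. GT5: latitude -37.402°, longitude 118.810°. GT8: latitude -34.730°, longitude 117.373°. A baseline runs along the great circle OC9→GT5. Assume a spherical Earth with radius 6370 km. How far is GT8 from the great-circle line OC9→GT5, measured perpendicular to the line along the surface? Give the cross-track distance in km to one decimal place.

δ₁₃ = central angle OC9→GT8 = 0.019284 rad  (haversine)
θ₁₃ = bearing OC9→GT8 = 36.837°,  θ₁₂ = bearing OC9→GT5 = 135.378°
dₓₜ = R·arcsin(sin δ₁₃ · sin(θ₁₃ − θ₁₂)) = 6370·arcsin(0.01928·sin(-98.541°)) = -121.478 km
|dₓₜ| = 121.478 km

121.5 km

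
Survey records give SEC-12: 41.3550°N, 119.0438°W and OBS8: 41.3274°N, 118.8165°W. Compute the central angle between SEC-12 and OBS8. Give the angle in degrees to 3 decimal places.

Δφ = -0.0276°,  Δλ = 0.2273°
a = sin²(Δφ/2) + cos φ₁ cos φ₂ sin²(Δλ/2) = 0.000002
c = 2·arcsin(√a) = 0.003017 rad = 0.1729°

0.173°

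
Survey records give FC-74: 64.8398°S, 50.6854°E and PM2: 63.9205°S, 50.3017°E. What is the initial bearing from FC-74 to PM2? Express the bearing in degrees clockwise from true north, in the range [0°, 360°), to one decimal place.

Δλ = -0.3837°
y = sin Δλ · cos φ₂ = -0.002944
x = cos φ₁ sin φ₂ − sin φ₁ cos φ₂ cos Δλ = 0.016035
θ = atan2(y, x) = -10.4035° → 349.5965° (mod 360°)

349.6°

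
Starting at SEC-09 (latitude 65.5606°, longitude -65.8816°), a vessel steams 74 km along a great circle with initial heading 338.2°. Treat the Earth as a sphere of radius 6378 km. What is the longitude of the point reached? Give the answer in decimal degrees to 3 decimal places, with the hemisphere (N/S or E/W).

δ = d/R = 74/6378 = 0.011602 rad
φ₂ = arcsin(sin φ₁ cos δ + cos φ₁ sin δ cos θ)
   = arcsin(0.91040·0.99993 + 0.41373·0.01160·0.92849) = 66.17663°
λ₂ = λ₁ + atan2(sin θ sin δ cos φ₁, cos δ − sin φ₁ sin φ₂) = -66.49279°

66.493°W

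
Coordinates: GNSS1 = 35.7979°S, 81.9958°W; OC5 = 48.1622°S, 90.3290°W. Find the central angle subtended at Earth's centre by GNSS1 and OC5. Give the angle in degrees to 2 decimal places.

13.81°

Δφ = -12.3643°,  Δλ = -8.3332°
a = sin²(Δφ/2) + cos φ₁ cos φ₂ sin²(Δλ/2) = 0.014453
c = 2·arcsin(√a) = 0.241025 rad = 13.8097°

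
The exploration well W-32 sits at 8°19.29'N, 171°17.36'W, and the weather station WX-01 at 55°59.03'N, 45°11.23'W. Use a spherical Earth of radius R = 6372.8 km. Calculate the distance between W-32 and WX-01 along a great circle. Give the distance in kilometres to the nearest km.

W-32: φ = +8.32150°, λ = -171.28933°
WX-01: φ = +55.98383°, λ = -45.18717°
Δφ = 47.6623°,  Δλ = 126.1022°
a = sin²(Δφ/2) + cos φ₁ cos φ₂ sin²(Δλ/2) = 0.603099
c = 2·arcsin(√a) = 1.778483 rad = 101.8996°
d = R·c = 6372.8 × 1.778483 = 11333.9 km

11334 km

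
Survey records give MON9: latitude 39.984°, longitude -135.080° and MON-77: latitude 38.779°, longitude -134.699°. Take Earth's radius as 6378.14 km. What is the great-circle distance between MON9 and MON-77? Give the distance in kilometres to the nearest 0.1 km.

Δφ = -1.2050°,  Δλ = 0.3810°
a = sin²(Δφ/2) + cos φ₁ cos φ₂ sin²(Δλ/2) = 0.000117
c = 2·arcsin(√a) = 0.021650 rad = 1.2405°
d = R·c = 6378.14 × 0.021650 = 138.1 km

138.1 km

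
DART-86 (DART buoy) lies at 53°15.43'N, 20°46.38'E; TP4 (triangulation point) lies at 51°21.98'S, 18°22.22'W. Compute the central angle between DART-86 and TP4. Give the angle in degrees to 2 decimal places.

DART-86: φ = +53.25717°, λ = +20.77300°
TP4: φ = -51.36633°, λ = -18.37033°
Δφ = -104.6235°,  Δλ = -39.1433°
a = sin²(Δφ/2) + cos φ₁ cos φ₂ sin²(Δλ/2) = 0.668145
c = 2·arcsin(√a) = 1.913771 rad = 109.6510°

109.65°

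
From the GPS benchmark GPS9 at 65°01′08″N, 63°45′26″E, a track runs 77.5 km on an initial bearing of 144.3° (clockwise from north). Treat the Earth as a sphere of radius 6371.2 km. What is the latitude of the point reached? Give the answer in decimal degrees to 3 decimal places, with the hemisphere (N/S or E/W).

GPS9: φ = +65.01889°, λ = +63.75722°
δ = d/R = 77.5/6371.2 = 0.012164 rad
φ₂ = arcsin(sin φ₁ cos δ + cos φ₁ sin δ cos θ)
   = arcsin(0.90645·0.99993 + 0.42232·0.01216·-0.81208) = 64.44988°
λ₂ = λ₁ + atan2(sin θ sin δ cos φ₁, cos δ − sin φ₁ sin φ₂) = 64.70020°

64.450°N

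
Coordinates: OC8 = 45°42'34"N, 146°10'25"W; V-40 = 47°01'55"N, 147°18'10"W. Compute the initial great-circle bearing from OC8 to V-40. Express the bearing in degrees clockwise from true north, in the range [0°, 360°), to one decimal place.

OC8: φ = +45.70944°, λ = -146.17361°
V-40: φ = +47.03194°, λ = -147.30278°
Δλ = -1.1292°
y = sin Δλ · cos φ₂ = -0.013432
x = cos φ₁ sin φ₂ − sin φ₁ cos φ₂ cos Δλ = 0.023175
θ = atan2(y, x) = -30.0959° → 329.9041° (mod 360°)

329.9°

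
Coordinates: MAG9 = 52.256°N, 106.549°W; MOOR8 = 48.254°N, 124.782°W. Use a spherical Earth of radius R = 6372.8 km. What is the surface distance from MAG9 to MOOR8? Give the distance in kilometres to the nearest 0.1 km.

Δφ = -4.0020°,  Δλ = -18.2330°
a = sin²(Δφ/2) + cos φ₁ cos φ₂ sin²(Δλ/2) = 0.011451
c = 2·arcsin(√a) = 0.214429 rad = 12.2859°
d = R·c = 6372.8 × 0.214429 = 1366.5 km

1366.5 km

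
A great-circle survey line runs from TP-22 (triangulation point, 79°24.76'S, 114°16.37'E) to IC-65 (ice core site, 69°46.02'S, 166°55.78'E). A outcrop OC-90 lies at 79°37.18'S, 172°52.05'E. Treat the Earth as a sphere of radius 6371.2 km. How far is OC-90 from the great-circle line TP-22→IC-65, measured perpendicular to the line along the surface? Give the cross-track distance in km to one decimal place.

680.1 km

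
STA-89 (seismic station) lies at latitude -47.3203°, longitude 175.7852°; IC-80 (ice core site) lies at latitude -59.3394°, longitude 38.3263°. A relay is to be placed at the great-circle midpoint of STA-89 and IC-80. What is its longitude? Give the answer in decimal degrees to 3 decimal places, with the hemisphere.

127.016°E

Bx = cos φ₂ cos Δλ = -0.375728,  By = cos φ₂ sin Δλ = -0.344788
φₘ = atan2(sin φ₁ + sin φ₂, √((cos φ₁ + Bx)² + By²)) = -73.96686°
λₘ = λ₁ + atan2(By, cos φ₁ + Bx) = 127.01640°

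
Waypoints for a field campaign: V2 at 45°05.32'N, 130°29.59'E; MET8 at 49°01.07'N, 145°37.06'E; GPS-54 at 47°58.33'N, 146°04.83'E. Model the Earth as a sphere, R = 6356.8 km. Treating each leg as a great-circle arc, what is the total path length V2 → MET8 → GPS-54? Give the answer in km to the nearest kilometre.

V2: φ = +45.08867°, λ = +130.49317°
MET8: φ = +49.01783°, λ = +145.61767°
GPS-54: φ = +47.97217°, λ = +146.08050°
V2→MET8: c = 0.192071 rad, d = 1220.95 km
MET8→GPS-54: c = 0.019019 rad, d = 120.90 km
Total = 1220.95 + 120.90 = 1341.86 km

1342 km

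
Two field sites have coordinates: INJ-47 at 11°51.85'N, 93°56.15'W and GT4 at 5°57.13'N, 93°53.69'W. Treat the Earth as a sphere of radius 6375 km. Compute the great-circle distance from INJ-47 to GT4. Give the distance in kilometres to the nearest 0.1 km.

657.8 km

INJ-47: φ = +11.86417°, λ = -93.93583°
GT4: φ = +5.95217°, λ = -93.89483°
Δφ = -5.9120°,  Δλ = 0.0410°
a = sin²(Δφ/2) + cos φ₁ cos φ₂ sin²(Δλ/2) = 0.002659
c = 2·arcsin(√a) = 0.103186 rad = 5.9121°
d = R·c = 6375 × 0.103186 = 657.8 km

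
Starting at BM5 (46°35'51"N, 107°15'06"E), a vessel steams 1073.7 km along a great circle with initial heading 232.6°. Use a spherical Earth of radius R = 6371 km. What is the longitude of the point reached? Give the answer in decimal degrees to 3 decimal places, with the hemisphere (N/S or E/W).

BM5: φ = +46.59750°, λ = +107.25167°
δ = d/R = 1073.7/6371 = 0.168529 rad
φ₂ = arcsin(sin φ₁ cos δ + cos φ₁ sin δ cos θ)
   = arcsin(0.72654·0.98583 + 0.68712·0.16773·-0.60738) = 40.25945°
λ₂ = λ₁ + atan2(sin θ sin δ cos φ₁, cos δ − sin φ₁ sin φ₂) = 97.19571°

97.196°E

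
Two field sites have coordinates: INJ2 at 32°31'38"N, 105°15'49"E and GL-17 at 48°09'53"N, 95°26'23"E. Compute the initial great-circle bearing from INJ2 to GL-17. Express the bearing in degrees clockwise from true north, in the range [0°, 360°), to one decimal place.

INJ2: φ = +32.52722°, λ = +105.26361°
GL-17: φ = +48.16472°, λ = +95.43972°
Δλ = -9.8239°
y = sin Δλ · cos φ₂ = -0.113802
x = cos φ₁ sin φ₂ − sin φ₁ cos φ₂ cos Δλ = 0.274809
θ = atan2(y, x) = -22.4951° → 337.5049° (mod 360°)

337.5°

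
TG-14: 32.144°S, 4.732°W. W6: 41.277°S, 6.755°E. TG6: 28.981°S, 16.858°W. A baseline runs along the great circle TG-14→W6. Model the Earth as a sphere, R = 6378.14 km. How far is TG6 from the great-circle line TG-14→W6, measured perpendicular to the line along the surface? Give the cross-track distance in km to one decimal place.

δ₁₃ = central angle TG-14→TG6 = 0.190285 rad  (haversine)
θ₁₃ = bearing TG-14→TG6 = 283.699°,  θ₁₂ = bearing TG-14→W6 = 138.089°
dₓₜ = R·arcsin(sin δ₁₃ · sin(θ₁₃ − θ₁₂)) = 6378.14·arcsin(0.18914·sin(145.610°)) = 682.670 km
|dₓₜ| = 682.670 km

682.7 km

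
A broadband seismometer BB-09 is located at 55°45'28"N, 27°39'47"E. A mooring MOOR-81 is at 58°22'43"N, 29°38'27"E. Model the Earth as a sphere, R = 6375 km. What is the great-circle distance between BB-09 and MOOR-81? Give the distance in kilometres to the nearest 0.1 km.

315.2 km

BB-09: φ = +55.75778°, λ = +27.66306°
MOOR-81: φ = +58.37861°, λ = +29.64083°
Δφ = 2.6208°,  Δλ = 1.9778°
a = sin²(Δφ/2) + cos φ₁ cos φ₂ sin²(Δλ/2) = 0.000611
c = 2·arcsin(√a) = 0.049437 rad = 2.8325°
d = R·c = 6375 × 0.049437 = 315.2 km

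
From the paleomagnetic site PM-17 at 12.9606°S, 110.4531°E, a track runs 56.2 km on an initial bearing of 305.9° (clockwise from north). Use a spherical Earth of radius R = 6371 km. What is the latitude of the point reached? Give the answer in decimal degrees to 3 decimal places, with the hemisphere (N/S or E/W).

δ = d/R = 56.2/6371 = 0.008821 rad
φ₂ = arcsin(sin φ₁ cos δ + cos φ₁ sin δ cos θ)
   = arcsin(-0.22428·0.99996 + 0.97452·0.00882·0.58637) = -12.66390°
λ₂ = λ₁ + atan2(sin θ sin δ cos φ₁, cos δ − sin φ₁ sin φ₂) = 110.03348°

12.664°S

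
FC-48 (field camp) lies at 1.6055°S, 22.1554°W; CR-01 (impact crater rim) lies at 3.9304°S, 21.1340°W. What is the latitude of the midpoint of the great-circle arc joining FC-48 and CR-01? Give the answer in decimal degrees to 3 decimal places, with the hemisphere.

Bx = cos φ₂ cos Δλ = 0.997490,  By = cos φ₂ sin Δλ = 0.017784
φₘ = atan2(sin φ₁ + sin φ₂, √((cos φ₁ + Bx)² + By²)) = -2.76806°
λₘ = λ₁ + atan2(By, cos φ₁ + Bx) = -21.64520°

2.768°S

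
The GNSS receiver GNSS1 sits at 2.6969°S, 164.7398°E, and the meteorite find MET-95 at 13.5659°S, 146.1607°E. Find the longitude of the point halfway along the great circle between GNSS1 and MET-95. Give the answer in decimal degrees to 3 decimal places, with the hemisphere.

155.578°E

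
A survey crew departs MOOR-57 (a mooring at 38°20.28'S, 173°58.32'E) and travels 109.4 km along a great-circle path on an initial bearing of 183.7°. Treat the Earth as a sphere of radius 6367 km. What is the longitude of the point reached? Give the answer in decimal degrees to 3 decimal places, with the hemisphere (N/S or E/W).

MOOR-57: φ = -38.33800°, λ = +173.97200°
δ = d/R = 109.4/6367 = 0.017182 rad
φ₂ = arcsin(sin φ₁ cos δ + cos φ₁ sin δ cos θ)
   = arcsin(-0.62030·0.99985 + 0.78437·0.01718·-0.99792) = -39.32040°
λ₂ = λ₁ + atan2(sin θ sin δ cos φ₁, cos δ − sin φ₁ sin φ₂) = 173.88988°

173.890°E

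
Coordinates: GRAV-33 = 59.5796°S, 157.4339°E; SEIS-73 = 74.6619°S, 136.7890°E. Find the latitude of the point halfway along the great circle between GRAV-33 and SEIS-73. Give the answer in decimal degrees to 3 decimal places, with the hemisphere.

Bx = cos φ₂ cos Δλ = 0.247528,  By = cos φ₂ sin Δλ = -0.093261
φₘ = atan2(sin φ₁ + sin φ₂, √((cos φ₁ + Bx)² + By²)) = -67.42065°
λₘ = λ₁ + atan2(By, cos φ₁ + Bx) = 150.38167°

67.421°S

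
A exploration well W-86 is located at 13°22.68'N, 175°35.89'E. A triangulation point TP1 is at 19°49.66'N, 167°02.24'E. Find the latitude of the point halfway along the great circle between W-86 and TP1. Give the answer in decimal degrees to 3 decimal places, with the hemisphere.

16.647°N

W-86: φ = +13.37800°, λ = +175.59817°
TP1: φ = +19.82767°, λ = +167.03733°
Bx = cos φ₂ cos Δλ = 0.930236,  By = cos φ₂ sin Δλ = -0.140035
φₘ = atan2(sin φ₁ + sin φ₂, √((cos φ₁ + Bx)² + By²)) = 16.64669°
λₘ = λ₁ + atan2(By, cos φ₁ + Bx) = 171.38979°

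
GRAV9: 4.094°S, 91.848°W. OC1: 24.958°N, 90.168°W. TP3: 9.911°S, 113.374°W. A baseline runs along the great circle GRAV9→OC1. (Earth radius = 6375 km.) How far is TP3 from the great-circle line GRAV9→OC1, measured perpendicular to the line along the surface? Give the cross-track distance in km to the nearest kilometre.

2314 km

δ₁₃ = central angle GRAV9→TP3 = 0.386277 rad  (haversine)
θ₁₃ = bearing GRAV9→TP3 = 253.618°,  θ₁₂ = bearing GRAV9→OC1 = 3.133°
dₓₜ = R·arcsin(sin δ₁₃ · sin(θ₁₃ − θ₁₂)) = 6375·arcsin(0.37674·sin(250.485°)) = -2314.257 km
|dₓₜ| = 2314.257 km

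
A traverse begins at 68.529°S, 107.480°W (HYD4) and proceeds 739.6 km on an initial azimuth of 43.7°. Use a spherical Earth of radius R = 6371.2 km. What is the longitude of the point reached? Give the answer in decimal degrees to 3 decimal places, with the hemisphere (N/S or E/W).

δ = d/R = 739.6/6371.2 = 0.116085 rad
φ₂ = arcsin(sin φ₁ cos δ + cos φ₁ sin δ cos θ)
   = arcsin(-0.93060·0.99327 + 0.36603·0.11582·0.72297) = -63.34058°
λ₂ = λ₁ + atan2(sin θ sin δ cos φ₁, cos δ − sin φ₁ sin φ₂) = -97.20662°

97.207°W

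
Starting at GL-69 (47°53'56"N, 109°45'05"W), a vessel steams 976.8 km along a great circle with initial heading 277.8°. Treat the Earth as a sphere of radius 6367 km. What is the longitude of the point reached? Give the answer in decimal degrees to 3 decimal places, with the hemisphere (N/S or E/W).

122.918°W

GL-69: φ = +47.89889°, λ = -109.75139°
δ = d/R = 976.8/6367 = 0.153416 rad
φ₂ = arcsin(sin φ₁ cos δ + cos φ₁ sin δ cos θ)
   = arcsin(0.74196·0.98825 + 0.67044·0.15281·0.13572) = 48.34435°
λ₂ = λ₁ + atan2(sin θ sin δ cos φ₁, cos δ − sin φ₁ sin φ₂) = -122.91838°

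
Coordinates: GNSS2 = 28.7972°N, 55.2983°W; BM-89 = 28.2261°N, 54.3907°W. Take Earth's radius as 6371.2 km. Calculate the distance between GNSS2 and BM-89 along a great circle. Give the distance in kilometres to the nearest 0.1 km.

Δφ = -0.5711°,  Δλ = 0.9076°
a = sin²(Δφ/2) + cos φ₁ cos φ₂ sin²(Δλ/2) = 0.000073
c = 2·arcsin(√a) = 0.017120 rad = 0.9809°
d = R·c = 6371.2 × 0.017120 = 109.1 km

109.1 km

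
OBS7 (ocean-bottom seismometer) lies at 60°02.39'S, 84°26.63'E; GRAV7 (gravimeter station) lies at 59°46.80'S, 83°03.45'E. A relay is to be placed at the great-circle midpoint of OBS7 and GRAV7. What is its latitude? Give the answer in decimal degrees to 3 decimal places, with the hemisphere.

59.912°S

OBS7: φ = -60.03983°, λ = +84.44383°
GRAV7: φ = -59.78000°, λ = +83.05750°
Bx = cos φ₂ cos Δλ = 0.503174,  By = cos φ₂ sin Δλ = -0.012177
φₘ = atan2(sin φ₁ + sin φ₂, √((cos φ₁ + Bx)² + By²)) = -59.91174°
λₘ = λ₁ + atan2(By, cos φ₁ + Bx) = 83.74795°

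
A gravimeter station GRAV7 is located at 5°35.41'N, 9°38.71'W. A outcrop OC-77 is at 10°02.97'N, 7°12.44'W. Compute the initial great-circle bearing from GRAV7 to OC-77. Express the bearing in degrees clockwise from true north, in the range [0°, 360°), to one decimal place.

28.3°

GRAV7: φ = +5.59017°, λ = -9.64517°
OC-77: φ = +10.04950°, λ = -7.20733°
Δλ = 2.4378°
y = sin Δλ · cos φ₂ = 0.041883
x = cos φ₁ sin φ₂ − sin φ₁ cos φ₂ cos Δλ = 0.077838
θ = atan2(y, x) = 28.2835° → 28.2835° (mod 360°)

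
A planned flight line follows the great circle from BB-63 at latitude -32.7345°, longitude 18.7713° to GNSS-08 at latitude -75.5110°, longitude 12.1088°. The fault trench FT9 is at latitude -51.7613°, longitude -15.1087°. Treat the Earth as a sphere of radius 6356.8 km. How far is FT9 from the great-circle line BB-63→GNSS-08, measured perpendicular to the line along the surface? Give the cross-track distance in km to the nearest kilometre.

2127 km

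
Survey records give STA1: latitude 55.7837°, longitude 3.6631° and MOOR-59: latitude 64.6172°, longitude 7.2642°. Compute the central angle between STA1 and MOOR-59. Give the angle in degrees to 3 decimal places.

Δφ = 8.8335°,  Δλ = 3.6011°
a = sin²(Δφ/2) + cos φ₁ cos φ₂ sin²(Δλ/2) = 0.006169
c = 2·arcsin(√a) = 0.157243 rad = 9.0093°

9.009°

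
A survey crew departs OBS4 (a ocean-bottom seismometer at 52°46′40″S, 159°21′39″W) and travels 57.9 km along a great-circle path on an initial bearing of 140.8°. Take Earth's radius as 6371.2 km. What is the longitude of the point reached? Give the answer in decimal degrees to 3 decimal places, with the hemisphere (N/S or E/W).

OBS4: φ = -52.77778°, λ = -159.36083°
δ = d/R = 57.9/6371.2 = 0.009088 rad
φ₂ = arcsin(sin φ₁ cos δ + cos φ₁ sin δ cos θ)
   = arcsin(-0.79630·0.99996 + 0.60491·0.00909·-0.77494) = -53.18003°
λ₂ = λ₁ + atan2(sin θ sin δ cos φ₁, cos δ − sin φ₁ sin φ₂) = -158.81171°

158.812°W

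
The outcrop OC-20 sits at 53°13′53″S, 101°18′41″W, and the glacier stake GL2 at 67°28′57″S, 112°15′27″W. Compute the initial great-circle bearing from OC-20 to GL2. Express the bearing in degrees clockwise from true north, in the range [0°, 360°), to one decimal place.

196.1°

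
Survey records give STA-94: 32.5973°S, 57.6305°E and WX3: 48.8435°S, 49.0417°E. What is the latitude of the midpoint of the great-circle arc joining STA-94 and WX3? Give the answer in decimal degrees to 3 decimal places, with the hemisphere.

Bx = cos φ₂ cos Δλ = 0.650738,  By = cos φ₂ sin Δλ = -0.098285
φₘ = atan2(sin φ₁ + sin φ₂, √((cos φ₁ + Bx)² + By²)) = -40.79886°
λₘ = λ₁ + atan2(By, cos φ₁ + Bx) = 53.86468°

40.799°S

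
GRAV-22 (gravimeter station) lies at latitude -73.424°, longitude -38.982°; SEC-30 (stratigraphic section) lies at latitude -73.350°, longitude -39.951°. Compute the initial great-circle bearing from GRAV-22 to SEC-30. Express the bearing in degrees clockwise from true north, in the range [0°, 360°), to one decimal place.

Δλ = -0.9690°
y = sin Δλ · cos φ₂ = -0.004846
x = cos φ₁ sin φ₂ − sin φ₁ cos φ₂ cos Δλ = 0.001252
θ = atan2(y, x) = -75.5097° → 284.4903° (mod 360°)

284.5°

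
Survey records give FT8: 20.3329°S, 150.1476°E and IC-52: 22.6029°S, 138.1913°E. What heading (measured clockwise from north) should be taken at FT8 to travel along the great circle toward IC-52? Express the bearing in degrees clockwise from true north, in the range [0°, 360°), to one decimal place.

Δλ = -11.9563°
y = sin Δλ · cos φ₂ = -0.191253
x = cos φ₁ sin φ₂ − sin φ₁ cos φ₂ cos Δλ = -0.046568
θ = atan2(y, x) = -103.6845° → 256.3155° (mod 360°)

256.3°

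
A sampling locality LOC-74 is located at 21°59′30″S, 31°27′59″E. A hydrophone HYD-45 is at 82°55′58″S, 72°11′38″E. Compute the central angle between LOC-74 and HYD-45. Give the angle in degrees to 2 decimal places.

62.74°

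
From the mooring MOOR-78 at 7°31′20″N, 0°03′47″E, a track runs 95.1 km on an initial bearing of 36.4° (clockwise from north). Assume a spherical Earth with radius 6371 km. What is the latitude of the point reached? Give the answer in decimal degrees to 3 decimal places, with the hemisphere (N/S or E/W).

MOOR-78: φ = +7.52222°, λ = +0.06306°
δ = d/R = 95.1/6371 = 0.014927 rad
φ₂ = arcsin(sin φ₁ cos δ + cos φ₁ sin δ cos θ)
   = arcsin(0.13091·0.99989 + 0.99139·0.01493·0.80489) = 8.21031°
λ₂ = λ₁ + atan2(sin θ sin δ cos φ₁, cos δ − sin φ₁ sin φ₂) = 0.57582°

8.210°N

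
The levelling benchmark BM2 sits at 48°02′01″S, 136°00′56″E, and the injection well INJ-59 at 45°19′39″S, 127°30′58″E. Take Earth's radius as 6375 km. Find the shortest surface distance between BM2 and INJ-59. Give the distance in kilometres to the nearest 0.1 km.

BM2: φ = -48.03361°, λ = +136.01556°
INJ-59: φ = -45.32750°, λ = +127.51611°
Δφ = 2.7061°,  Δλ = -8.4994°
a = sin²(Δφ/2) + cos φ₁ cos φ₂ sin²(Δλ/2) = 0.003139
c = 2·arcsin(√a) = 0.112116 rad = 6.4238°
d = R·c = 6375 × 0.112116 = 714.7 km

714.7 km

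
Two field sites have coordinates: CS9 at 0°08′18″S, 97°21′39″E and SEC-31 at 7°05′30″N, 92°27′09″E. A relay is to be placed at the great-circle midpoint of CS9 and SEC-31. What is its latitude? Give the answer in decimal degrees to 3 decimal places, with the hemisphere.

3.480°N

CS9: φ = -0.13833°, λ = +97.36083°
SEC-31: φ = +7.09167°, λ = +92.45250°
Bx = cos φ₂ cos Δλ = 0.988711,  By = cos φ₂ sin Δλ = -0.084907
φₘ = atan2(sin φ₁ + sin φ₂, √((cos φ₁ + Bx)² + By²)) = 3.47985°
λₘ = λ₁ + atan2(By, cos φ₁ + Bx) = 94.91609°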